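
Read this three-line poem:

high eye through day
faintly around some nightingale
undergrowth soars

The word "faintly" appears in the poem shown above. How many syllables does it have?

2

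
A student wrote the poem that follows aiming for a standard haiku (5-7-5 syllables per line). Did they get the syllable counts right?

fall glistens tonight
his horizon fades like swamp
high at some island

Yes

Line 1: fall(1) + glistens(2) + tonight(2) = 5 ✓
Line 2: his(1) + horizon(3) + fades(1) + like(1) + swamp(1) = 7 ✓
Line 3: high(1) + at(1) + some(1) + island(2) = 5 ✓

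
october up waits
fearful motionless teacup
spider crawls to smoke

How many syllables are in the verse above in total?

Line 1: "october up waits": 3+1+1 = 5
Line 2: "fearful motionless teacup": 2+3+2 = 7
Line 3: "spider crawls to smoke": 2+1+1+1 = 5
Total: 5 + 7 + 5 = 17

17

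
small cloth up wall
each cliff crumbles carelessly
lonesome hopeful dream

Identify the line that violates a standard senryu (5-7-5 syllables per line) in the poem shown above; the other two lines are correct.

Line 1: small (1), cloth (1), up (1), wall (1) → 4 (expected 5)
Line 2: each (1), cliff (1), crumbles (2), carelessly (3) → 7 ✓
Line 3: lonesome (2), hopeful (2), dream (1) → 5 ✓

The first line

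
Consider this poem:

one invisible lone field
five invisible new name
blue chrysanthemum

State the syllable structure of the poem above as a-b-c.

7-7-5

Line 1: one (1), invisible (4), lone (1), field (1) → 7
Line 2: five (1), invisible (4), new (1), name (1) → 7
Line 3: blue (1), chrysanthemum (4) → 5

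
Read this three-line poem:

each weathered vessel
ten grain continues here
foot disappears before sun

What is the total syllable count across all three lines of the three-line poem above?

18

Line 1: each (1), weathered (2), vessel (2) → 5
Line 2: ten (1), grain (1), continues (3), here (1) → 6
Line 3: foot (1), disappears (3), before (2), sun (1) → 7
Total: 5 + 6 + 7 = 18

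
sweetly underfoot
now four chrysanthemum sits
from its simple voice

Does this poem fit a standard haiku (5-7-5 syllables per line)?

Yes

Line 1: sweetly (2), underfoot (3) → 5 ✓
Line 2: now (1), four (1), chrysanthemum (4), sits (1) → 7 ✓
Line 3: from (1), its (1), simple (2), voice (1) → 5 ✓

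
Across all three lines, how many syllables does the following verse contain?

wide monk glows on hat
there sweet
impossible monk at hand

14

Line 1: "wide monk glows on hat": 1+1+1+1+1 = 5
Line 2: "there sweet": 1+1 = 2
Line 3: "impossible monk at hand": 4+1+1+1 = 7
Total: 5 + 2 + 7 = 14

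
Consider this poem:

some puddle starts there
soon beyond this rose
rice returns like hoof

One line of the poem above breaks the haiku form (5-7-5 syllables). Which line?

The second line

Line 1: some(1) + puddle(2) + starts(1) + there(1) = 5 ✓
Line 2: soon(1) + beyond(2) + this(1) + rose(1) = 5 (expected 7)
Line 3: rice(1) + returns(2) + like(1) + hoof(1) = 5 ✓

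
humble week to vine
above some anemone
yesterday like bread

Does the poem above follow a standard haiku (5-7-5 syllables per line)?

Line 1: humble (2), week (1), to (1), vine (1) → 5 ✓
Line 2: above (2), some (1), anemone (4) → 7 ✓
Line 3: yesterday (3), like (1), bread (1) → 5 ✓

Yes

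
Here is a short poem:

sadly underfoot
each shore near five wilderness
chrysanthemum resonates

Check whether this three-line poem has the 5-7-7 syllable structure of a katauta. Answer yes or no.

Yes

Line 1: "sadly underfoot": 2+3 = 5 ✓
Line 2: "each shore near five wilderness": 1+1+1+1+3 = 7 ✓
Line 3: "chrysanthemum resonates": 4+3 = 7 ✓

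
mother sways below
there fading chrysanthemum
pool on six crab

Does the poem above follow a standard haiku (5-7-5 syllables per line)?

No

Line 1: mother(2) + sways(1) + below(2) = 5 ✓
Line 2: there(1) + fading(2) + chrysanthemum(4) = 7 ✓
Line 3: pool(1) + on(1) + six(1) + crab(1) = 4 (expected 5)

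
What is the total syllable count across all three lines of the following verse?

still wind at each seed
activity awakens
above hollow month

Line 1: still (1), wind (1), at (1), each (1), seed (1) → 5
Line 2: activity (4), awakens (3) → 7
Line 3: above (2), hollow (2), month (1) → 5
Total: 5 + 7 + 5 = 17

17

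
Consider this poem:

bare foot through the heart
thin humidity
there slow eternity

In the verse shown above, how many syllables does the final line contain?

6

The final line: "there slow eternity": 1+1+4 = 6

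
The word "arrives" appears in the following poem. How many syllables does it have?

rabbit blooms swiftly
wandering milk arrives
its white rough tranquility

"arrives" has 2 syllables.

2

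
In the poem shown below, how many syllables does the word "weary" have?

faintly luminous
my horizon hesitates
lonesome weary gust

2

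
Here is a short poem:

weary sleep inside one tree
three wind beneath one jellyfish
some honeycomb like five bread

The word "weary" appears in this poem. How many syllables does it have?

2

"weary" has 2 syllables.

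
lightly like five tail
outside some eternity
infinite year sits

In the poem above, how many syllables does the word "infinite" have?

3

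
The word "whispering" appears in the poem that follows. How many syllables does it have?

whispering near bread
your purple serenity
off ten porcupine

"whispering" has 3 syllables.

3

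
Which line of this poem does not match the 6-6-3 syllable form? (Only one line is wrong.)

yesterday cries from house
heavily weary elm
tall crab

The third line

Line 1: yesterday (3), cries (1), from (1), house (1) → 6 ✓
Line 2: heavily (3), weary (2), elm (1) → 6 ✓
Line 3: tall (1), crab (1) → 2 (expected 3)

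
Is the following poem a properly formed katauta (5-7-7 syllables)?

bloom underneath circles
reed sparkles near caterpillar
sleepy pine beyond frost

Line 1: bloom (1), underneath (3), circles (2) → 6 (expected 5)
Line 2: reed (1), sparkles (2), near (1), caterpillar (4) → 8 (expected 7)
Line 3: sleepy (2), pine (1), beyond (2), frost (1) → 6 (expected 7)

No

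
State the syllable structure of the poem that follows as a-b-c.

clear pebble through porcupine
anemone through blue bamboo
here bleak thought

Line 1: clear (1), pebble (2), through (1), porcupine (3) → 7
Line 2: anemone (4), through (1), blue (1), bamboo (2) → 8
Line 3: here (1), bleak (1), thought (1) → 3

7-8-3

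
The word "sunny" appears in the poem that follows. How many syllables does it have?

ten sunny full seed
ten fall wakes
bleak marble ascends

2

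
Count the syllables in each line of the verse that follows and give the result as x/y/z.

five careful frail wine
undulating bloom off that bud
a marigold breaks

5/8/5

Line 1: "five careful frail wine": 1+2+1+1 = 5
Line 2: "undulating bloom off that bud": 4+1+1+1+1 = 8
Line 3: "a marigold breaks": 1+3+1 = 5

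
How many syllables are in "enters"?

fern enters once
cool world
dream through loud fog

2

"enters" has 2 syllables.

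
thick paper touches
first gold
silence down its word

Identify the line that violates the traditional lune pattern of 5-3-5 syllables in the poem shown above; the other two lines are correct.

The second line

Line 1: "thick paper touches": 1+2+2 = 5 ✓
Line 2: "first gold": 1+1 = 2 (expected 3)
Line 3: "silence down its word": 2+1+1+1 = 5 ✓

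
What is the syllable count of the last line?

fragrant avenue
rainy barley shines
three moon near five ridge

The last line: "three moon near five ridge": 1+1+1+1+1 = 5

5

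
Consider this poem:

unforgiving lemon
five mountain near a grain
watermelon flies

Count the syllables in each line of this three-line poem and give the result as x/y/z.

6/6/5

Line 1: unforgiving(4) + lemon(2) = 6
Line 2: five(1) + mountain(2) + near(1) + a(1) + grain(1) = 6
Line 3: watermelon(4) + flies(1) = 5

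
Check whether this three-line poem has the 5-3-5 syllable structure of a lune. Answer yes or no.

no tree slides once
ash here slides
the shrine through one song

No

Line 1: no(1) + tree(1) + slides(1) + once(1) = 4 (expected 5)
Line 2: ash(1) + here(1) + slides(1) = 3 ✓
Line 3: the(1) + shrine(1) + through(1) + one(1) + song(1) = 5 ✓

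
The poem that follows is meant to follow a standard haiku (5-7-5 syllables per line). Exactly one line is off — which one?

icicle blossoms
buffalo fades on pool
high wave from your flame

Line 1: "icicle blossoms": 3+2 = 5 ✓
Line 2: "buffalo fades on pool": 3+1+1+1 = 6 (expected 7)
Line 3: "high wave from your flame": 1+1+1+1+1 = 5 ✓

Line 2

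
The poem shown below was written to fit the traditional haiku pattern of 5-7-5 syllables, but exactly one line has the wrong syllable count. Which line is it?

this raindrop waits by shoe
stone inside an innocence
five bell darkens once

Line 1

Line 1: this(1) + raindrop(2) + waits(1) + by(1) + shoe(1) = 6 (expected 5)
Line 2: stone(1) + inside(2) + an(1) + innocence(3) = 7 ✓
Line 3: five(1) + bell(1) + darkens(2) + once(1) = 5 ✓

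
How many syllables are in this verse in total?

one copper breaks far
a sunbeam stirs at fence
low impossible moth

17

Line 1: one (1), copper (2), breaks (1), far (1) → 5
Line 2: a (1), sunbeam (2), stirs (1), at (1), fence (1) → 6
Line 3: low (1), impossible (4), moth (1) → 6
Total: 5 + 6 + 6 = 17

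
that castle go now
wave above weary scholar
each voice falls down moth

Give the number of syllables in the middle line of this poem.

The middle line: "wave above weary scholar": 1+2+2+2 = 7

7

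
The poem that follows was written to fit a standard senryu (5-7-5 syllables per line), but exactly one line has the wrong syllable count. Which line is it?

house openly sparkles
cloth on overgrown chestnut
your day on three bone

The first line

Line 1: "house openly sparkles": 1+3+2 = 6 (expected 5)
Line 2: "cloth on overgrown chestnut": 1+1+3+2 = 7 ✓
Line 3: "your day on three bone": 1+1+1+1+1 = 5 ✓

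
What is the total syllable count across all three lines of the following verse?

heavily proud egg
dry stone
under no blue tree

12

Line 1: heavily(3) + proud(1) + egg(1) = 5
Line 2: dry(1) + stone(1) = 2
Line 3: under(2) + no(1) + blue(1) + tree(1) = 5
Total: 5 + 2 + 5 = 12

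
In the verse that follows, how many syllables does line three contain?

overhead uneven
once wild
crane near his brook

4

Line three: crane (1), near (1), his (1), brook (1) → 4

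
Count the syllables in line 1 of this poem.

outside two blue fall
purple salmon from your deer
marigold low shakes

5

Line 1: "outside two blue fall": 2+1+1+1 = 5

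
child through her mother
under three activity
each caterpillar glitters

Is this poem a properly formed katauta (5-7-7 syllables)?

Line 1: child(1) + through(1) + her(1) + mother(2) = 5 ✓
Line 2: under(2) + three(1) + activity(4) = 7 ✓
Line 3: each(1) + caterpillar(4) + glitters(2) = 7 ✓

Yes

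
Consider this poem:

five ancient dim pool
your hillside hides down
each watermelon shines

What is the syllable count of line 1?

5

Line 1: "five ancient dim pool": 1+2+1+1 = 5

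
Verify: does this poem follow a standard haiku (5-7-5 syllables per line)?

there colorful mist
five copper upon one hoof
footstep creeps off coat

Line 1: there (1), colorful (3), mist (1) → 5 ✓
Line 2: five (1), copper (2), upon (2), one (1), hoof (1) → 7 ✓
Line 3: footstep (2), creeps (1), off (1), coat (1) → 5 ✓

Yes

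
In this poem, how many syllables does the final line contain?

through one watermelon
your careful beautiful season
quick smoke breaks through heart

The final line: quick (1), smoke (1), breaks (1), through (1), heart (1) → 5

5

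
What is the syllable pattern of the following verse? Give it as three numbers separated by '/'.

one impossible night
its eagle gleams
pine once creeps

Line 1: one(1) + impossible(4) + night(1) = 6
Line 2: its(1) + eagle(2) + gleams(1) = 4
Line 3: pine(1) + once(1) + creeps(1) = 3

6/4/3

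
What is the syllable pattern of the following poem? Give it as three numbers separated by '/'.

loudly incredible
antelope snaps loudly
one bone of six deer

Line 1: loudly(2) + incredible(4) = 6
Line 2: antelope(3) + snaps(1) + loudly(2) = 6
Line 3: one(1) + bone(1) + of(1) + six(1) + deer(1) = 5

6/6/5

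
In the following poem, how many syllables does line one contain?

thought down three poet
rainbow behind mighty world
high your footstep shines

5

Line one: thought(1) + down(1) + three(1) + poet(2) = 5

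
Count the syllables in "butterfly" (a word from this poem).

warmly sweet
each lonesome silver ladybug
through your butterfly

3

"butterfly" has 3 syllables.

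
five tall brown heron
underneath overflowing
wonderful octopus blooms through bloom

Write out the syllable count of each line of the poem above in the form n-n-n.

5-7-9

Line 1: "five tall brown heron": 1+1+1+2 = 5
Line 2: "underneath overflowing": 3+4 = 7
Line 3: "wonderful octopus blooms through bloom": 3+3+1+1+1 = 9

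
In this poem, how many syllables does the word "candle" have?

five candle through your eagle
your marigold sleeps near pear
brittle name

"candle" has 2 syllables.

2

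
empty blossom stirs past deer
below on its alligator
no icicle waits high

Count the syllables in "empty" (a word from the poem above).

2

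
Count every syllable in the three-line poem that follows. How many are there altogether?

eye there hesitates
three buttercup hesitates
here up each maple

Line 1: eye (1), there (1), hesitates (3) → 5
Line 2: three (1), buttercup (3), hesitates (3) → 7
Line 3: here (1), up (1), each (1), maple (2) → 5
Total: 5 + 7 + 5 = 17

17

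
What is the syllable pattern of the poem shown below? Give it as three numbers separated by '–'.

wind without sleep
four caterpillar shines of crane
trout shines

4–8–2

Line 1: wind(1) + without(2) + sleep(1) = 4
Line 2: four(1) + caterpillar(4) + shines(1) + of(1) + crane(1) = 8
Line 3: trout(1) + shines(1) = 2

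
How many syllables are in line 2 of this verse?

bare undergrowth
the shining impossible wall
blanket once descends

8

Line 2: "the shining impossible wall": 1+2+4+1 = 8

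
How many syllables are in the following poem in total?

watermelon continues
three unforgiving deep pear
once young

Line 1: watermelon (4), continues (3) → 7
Line 2: three (1), unforgiving (4), deep (1), pear (1) → 7
Line 3: once (1), young (1) → 2
Total: 7 + 7 + 2 = 16

16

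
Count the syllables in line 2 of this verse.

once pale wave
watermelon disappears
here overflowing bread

7

Line 2: watermelon(4) + disappears(3) = 7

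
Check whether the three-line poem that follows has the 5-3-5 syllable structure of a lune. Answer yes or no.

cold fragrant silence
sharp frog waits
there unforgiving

Yes

Line 1: cold(1) + fragrant(2) + silence(2) = 5 ✓
Line 2: sharp(1) + frog(1) + waits(1) = 3 ✓
Line 3: there(1) + unforgiving(4) = 5 ✓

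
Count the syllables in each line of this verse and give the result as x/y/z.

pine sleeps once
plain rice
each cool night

Line 1: "pine sleeps once": 1+1+1 = 3
Line 2: "plain rice": 1+1 = 2
Line 3: "each cool night": 1+1+1 = 3

3/2/3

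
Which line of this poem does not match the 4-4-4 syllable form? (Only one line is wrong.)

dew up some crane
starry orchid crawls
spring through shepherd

The second line

Line 1: dew (1), up (1), some (1), crane (1) → 4 ✓
Line 2: starry (2), orchid (2), crawls (1) → 5 (expected 4)
Line 3: spring (1), through (1), shepherd (2) → 4 ✓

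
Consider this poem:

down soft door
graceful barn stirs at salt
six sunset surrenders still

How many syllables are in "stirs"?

1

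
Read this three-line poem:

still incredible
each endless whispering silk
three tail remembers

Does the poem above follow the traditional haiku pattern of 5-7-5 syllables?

Yes

Line 1: still (1), incredible (4) → 5 ✓
Line 2: each (1), endless (2), whispering (3), silk (1) → 7 ✓
Line 3: three (1), tail (1), remembers (3) → 5 ✓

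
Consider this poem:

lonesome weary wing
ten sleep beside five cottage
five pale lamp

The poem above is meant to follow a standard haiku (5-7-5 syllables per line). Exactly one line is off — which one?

Line 1: "lonesome weary wing": 2+2+1 = 5 ✓
Line 2: "ten sleep beside five cottage": 1+1+2+1+2 = 7 ✓
Line 3: "five pale lamp": 1+1+1 = 3 (expected 5)

The third line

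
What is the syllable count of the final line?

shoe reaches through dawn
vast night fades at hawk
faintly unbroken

5

The final line: "faintly unbroken": 2+3 = 5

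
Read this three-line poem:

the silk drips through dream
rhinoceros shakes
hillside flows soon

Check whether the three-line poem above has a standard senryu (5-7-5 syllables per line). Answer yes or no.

No

Line 1: the(1) + silk(1) + drips(1) + through(1) + dream(1) = 5 ✓
Line 2: rhinoceros(4) + shakes(1) = 5 (expected 7)
Line 3: hillside(2) + flows(1) + soon(1) = 4 (expected 5)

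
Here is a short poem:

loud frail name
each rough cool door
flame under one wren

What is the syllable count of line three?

Line three: flame(1) + under(2) + one(1) + wren(1) = 5

5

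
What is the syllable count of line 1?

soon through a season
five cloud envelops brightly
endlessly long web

5

Line 1: soon(1) + through(1) + a(1) + season(2) = 5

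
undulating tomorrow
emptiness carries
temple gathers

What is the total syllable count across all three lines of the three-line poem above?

16

Line 1: undulating(4) + tomorrow(3) = 7
Line 2: emptiness(3) + carries(2) = 5
Line 3: temple(2) + gathers(2) = 4
Total: 7 + 5 + 4 = 16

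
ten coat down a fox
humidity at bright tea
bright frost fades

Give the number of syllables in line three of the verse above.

3

Line three: bright (1), frost (1), fades (1) → 3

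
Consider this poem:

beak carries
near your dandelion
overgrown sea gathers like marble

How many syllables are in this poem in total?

Line 1: beak(1) + carries(2) = 3
Line 2: near(1) + your(1) + dandelion(4) = 6
Line 3: overgrown(3) + sea(1) + gathers(2) + like(1) + marble(2) = 9
Total: 3 + 6 + 9 = 18

18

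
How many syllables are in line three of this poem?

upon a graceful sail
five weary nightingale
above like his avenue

Line three: "above like his avenue": 2+1+1+3 = 7

7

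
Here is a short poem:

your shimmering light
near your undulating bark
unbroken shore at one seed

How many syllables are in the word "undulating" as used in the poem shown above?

4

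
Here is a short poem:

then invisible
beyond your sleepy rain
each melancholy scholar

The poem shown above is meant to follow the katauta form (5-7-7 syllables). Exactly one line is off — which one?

Line 1: then(1) + invisible(4) = 5 ✓
Line 2: beyond(2) + your(1) + sleepy(2) + rain(1) = 6 (expected 7)
Line 3: each(1) + melancholy(4) + scholar(2) = 7 ✓

Line 2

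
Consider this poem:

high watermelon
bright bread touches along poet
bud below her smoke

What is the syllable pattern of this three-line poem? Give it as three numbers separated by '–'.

Line 1: high (1), watermelon (4) → 5
Line 2: bright (1), bread (1), touches (2), along (2), poet (2) → 8
Line 3: bud (1), below (2), her (1), smoke (1) → 5

5–8–5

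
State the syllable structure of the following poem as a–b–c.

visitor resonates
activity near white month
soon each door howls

Line 1: visitor(3) + resonates(3) = 6
Line 2: activity(4) + near(1) + white(1) + month(1) = 7
Line 3: soon(1) + each(1) + door(1) + howls(1) = 4

6–7–4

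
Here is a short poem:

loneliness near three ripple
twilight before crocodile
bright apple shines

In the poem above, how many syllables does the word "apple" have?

2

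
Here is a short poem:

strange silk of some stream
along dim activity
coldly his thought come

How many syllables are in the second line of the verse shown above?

7

The second line: "along dim activity": 2+1+4 = 7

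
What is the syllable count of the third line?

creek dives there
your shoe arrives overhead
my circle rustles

5

The third line: "my circle rustles": 1+2+2 = 5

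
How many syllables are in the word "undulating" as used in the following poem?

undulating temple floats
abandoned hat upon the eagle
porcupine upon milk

4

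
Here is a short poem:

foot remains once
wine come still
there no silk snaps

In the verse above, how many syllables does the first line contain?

The first line: foot(1) + remains(2) + once(1) = 4

4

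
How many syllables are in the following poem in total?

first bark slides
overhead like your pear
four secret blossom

14

Line 1: first (1), bark (1), slides (1) → 3
Line 2: overhead (3), like (1), your (1), pear (1) → 6
Line 3: four (1), secret (2), blossom (2) → 5
Total: 3 + 6 + 5 = 14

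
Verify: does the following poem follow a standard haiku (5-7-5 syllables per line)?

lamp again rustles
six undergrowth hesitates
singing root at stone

Line 1: lamp(1) + again(2) + rustles(2) = 5 ✓
Line 2: six(1) + undergrowth(3) + hesitates(3) = 7 ✓
Line 3: singing(2) + root(1) + at(1) + stone(1) = 5 ✓

Yes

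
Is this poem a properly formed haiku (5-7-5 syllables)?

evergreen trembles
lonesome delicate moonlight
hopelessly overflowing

No

Line 1: evergreen(3) + trembles(2) = 5 ✓
Line 2: lonesome(2) + delicate(3) + moonlight(2) = 7 ✓
Line 3: hopelessly(3) + overflowing(4) = 7 (expected 5)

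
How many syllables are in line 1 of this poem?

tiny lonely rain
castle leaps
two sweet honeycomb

Line 1: tiny (2), lonely (2), rain (1) → 5

5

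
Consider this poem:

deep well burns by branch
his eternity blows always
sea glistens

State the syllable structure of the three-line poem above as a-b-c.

Line 1: deep(1) + well(1) + burns(1) + by(1) + branch(1) = 5
Line 2: his(1) + eternity(4) + blows(1) + always(2) = 8
Line 3: sea(1) + glistens(2) = 3

5-8-3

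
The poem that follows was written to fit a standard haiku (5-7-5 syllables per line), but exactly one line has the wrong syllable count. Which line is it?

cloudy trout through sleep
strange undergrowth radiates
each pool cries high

Line 1: "cloudy trout through sleep": 2+1+1+1 = 5 ✓
Line 2: "strange undergrowth radiates": 1+3+3 = 7 ✓
Line 3: "each pool cries high": 1+1+1+1 = 4 (expected 5)

Line 3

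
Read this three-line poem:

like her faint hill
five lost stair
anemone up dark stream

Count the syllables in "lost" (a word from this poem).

"lost" has 1 syllable.

1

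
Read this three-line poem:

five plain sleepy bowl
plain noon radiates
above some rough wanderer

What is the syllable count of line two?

5

Line two: plain (1), noon (1), radiates (3) → 5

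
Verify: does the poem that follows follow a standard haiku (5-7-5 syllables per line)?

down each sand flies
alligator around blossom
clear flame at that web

No

Line 1: down(1) + each(1) + sand(1) + flies(1) = 4 (expected 5)
Line 2: alligator(4) + around(2) + blossom(2) = 8 (expected 7)
Line 3: clear(1) + flame(1) + at(1) + that(1) + web(1) = 5 ✓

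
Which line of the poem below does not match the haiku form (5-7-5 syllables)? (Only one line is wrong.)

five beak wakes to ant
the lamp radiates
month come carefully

Line 2

Line 1: "five beak wakes to ant": 1+1+1+1+1 = 5 ✓
Line 2: "the lamp radiates": 1+1+3 = 5 (expected 7)
Line 3: "month come carefully": 1+1+3 = 5 ✓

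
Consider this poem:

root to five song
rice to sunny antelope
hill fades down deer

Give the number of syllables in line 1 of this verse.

4

Line 1: root (1), to (1), five (1), song (1) → 4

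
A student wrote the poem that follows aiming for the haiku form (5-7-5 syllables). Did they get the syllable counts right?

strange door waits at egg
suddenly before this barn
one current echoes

Line 1: strange (1), door (1), waits (1), at (1), egg (1) → 5 ✓
Line 2: suddenly (3), before (2), this (1), barn (1) → 7 ✓
Line 3: one (1), current (2), echoes (2) → 5 ✓

Yes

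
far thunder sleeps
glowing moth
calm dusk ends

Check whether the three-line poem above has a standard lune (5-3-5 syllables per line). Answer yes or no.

Line 1: "far thunder sleeps": 1+2+1 = 4 (expected 5)
Line 2: "glowing moth": 2+1 = 3 ✓
Line 3: "calm dusk ends": 1+1+1 = 3 (expected 5)

No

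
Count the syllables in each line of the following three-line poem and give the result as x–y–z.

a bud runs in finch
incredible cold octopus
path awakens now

Line 1: a(1) + bud(1) + runs(1) + in(1) + finch(1) = 5
Line 2: incredible(4) + cold(1) + octopus(3) = 8
Line 3: path(1) + awakens(3) + now(1) = 5

5–8–5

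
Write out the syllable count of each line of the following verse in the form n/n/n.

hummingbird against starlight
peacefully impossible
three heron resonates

Line 1: hummingbird(3) + against(2) + starlight(2) = 7
Line 2: peacefully(3) + impossible(4) = 7
Line 3: three(1) + heron(2) + resonates(3) = 6

7/7/6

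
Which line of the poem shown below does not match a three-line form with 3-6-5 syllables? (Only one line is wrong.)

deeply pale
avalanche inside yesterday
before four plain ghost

The second line

Line 1: deeply(2) + pale(1) = 3 ✓
Line 2: avalanche(3) + inside(2) + yesterday(3) = 8 (expected 6)
Line 3: before(2) + four(1) + plain(1) + ghost(1) = 5 ✓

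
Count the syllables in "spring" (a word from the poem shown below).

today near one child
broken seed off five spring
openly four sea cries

1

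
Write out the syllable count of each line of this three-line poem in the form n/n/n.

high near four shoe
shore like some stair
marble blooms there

4/4/4

Line 1: high (1), near (1), four (1), shoe (1) → 4
Line 2: shore (1), like (1), some (1), stair (1) → 4
Line 3: marble (2), blooms (1), there (1) → 4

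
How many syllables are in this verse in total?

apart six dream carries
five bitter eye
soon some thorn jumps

Line 1: apart (2), six (1), dream (1), carries (2) → 6
Line 2: five (1), bitter (2), eye (1) → 4
Line 3: soon (1), some (1), thorn (1), jumps (1) → 4
Total: 6 + 4 + 4 = 14

14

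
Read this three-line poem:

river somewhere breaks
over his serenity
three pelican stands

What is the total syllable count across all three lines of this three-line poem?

Line 1: river (2), somewhere (2), breaks (1) → 5
Line 2: over (2), his (1), serenity (4) → 7
Line 3: three (1), pelican (3), stands (1) → 5
Total: 5 + 7 + 5 = 17

17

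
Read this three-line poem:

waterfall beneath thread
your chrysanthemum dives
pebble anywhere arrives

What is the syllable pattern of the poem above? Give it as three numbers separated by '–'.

Line 1: "waterfall beneath thread": 3+2+1 = 6
Line 2: "your chrysanthemum dives": 1+4+1 = 6
Line 3: "pebble anywhere arrives": 2+3+2 = 7

6–6–7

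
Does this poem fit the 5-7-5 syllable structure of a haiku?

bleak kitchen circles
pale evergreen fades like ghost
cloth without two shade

Yes

Line 1: bleak (1), kitchen (2), circles (2) → 5 ✓
Line 2: pale (1), evergreen (3), fades (1), like (1), ghost (1) → 7 ✓
Line 3: cloth (1), without (2), two (1), shade (1) → 5 ✓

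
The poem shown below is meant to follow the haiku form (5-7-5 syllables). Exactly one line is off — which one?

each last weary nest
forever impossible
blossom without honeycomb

Line 1: "each last weary nest": 1+1+2+1 = 5 ✓
Line 2: "forever impossible": 3+4 = 7 ✓
Line 3: "blossom without honeycomb": 2+2+3 = 7 (expected 5)

The third line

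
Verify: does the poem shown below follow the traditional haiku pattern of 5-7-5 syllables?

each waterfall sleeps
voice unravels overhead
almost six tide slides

Line 1: each (1), waterfall (3), sleeps (1) → 5 ✓
Line 2: voice (1), unravels (3), overhead (3) → 7 ✓
Line 3: almost (2), six (1), tide (1), slides (1) → 5 ✓

Yes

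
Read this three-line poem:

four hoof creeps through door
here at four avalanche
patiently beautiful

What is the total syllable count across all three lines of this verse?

Line 1: "four hoof creeps through door": 1+1+1+1+1 = 5
Line 2: "here at four avalanche": 1+1+1+3 = 6
Line 3: "patiently beautiful": 3+3 = 6
Total: 5 + 6 + 6 = 17

17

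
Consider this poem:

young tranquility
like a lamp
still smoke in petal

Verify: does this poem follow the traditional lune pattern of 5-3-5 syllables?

Line 1: young(1) + tranquility(4) = 5 ✓
Line 2: like(1) + a(1) + lamp(1) = 3 ✓
Line 3: still(1) + smoke(1) + in(1) + petal(2) = 5 ✓

Yes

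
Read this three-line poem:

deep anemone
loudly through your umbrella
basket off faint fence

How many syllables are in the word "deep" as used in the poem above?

1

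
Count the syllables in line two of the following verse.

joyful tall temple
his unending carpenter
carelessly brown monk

Line two: his (1), unending (3), carpenter (3) → 7

7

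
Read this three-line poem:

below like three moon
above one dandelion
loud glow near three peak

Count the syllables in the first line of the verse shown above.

5

The first line: "below like three moon": 2+1+1+1 = 5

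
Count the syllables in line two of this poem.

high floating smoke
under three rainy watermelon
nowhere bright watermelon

9

Line two: under(2) + three(1) + rainy(2) + watermelon(4) = 9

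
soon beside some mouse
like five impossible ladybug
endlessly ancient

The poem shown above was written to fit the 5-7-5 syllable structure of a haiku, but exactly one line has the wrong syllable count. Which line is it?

The second line

Line 1: "soon beside some mouse": 1+2+1+1 = 5 ✓
Line 2: "like five impossible ladybug": 1+1+4+3 = 9 (expected 7)
Line 3: "endlessly ancient": 3+2 = 5 ✓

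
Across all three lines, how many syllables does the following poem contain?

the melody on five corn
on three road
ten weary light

Line 1: "the melody on five corn": 1+3+1+1+1 = 7
Line 2: "on three road": 1+1+1 = 3
Line 3: "ten weary light": 1+2+1 = 4
Total: 7 + 3 + 4 = 14

14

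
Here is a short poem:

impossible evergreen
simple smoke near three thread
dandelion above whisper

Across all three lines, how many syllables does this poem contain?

21

Line 1: "impossible evergreen": 4+3 = 7
Line 2: "simple smoke near three thread": 2+1+1+1+1 = 6
Line 3: "dandelion above whisper": 4+2+2 = 8
Total: 7 + 6 + 8 = 21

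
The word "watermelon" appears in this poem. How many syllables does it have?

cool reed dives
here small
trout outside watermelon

4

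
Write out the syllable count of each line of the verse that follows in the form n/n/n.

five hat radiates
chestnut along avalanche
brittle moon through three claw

Line 1: five(1) + hat(1) + radiates(3) = 5
Line 2: chestnut(2) + along(2) + avalanche(3) = 7
Line 3: brittle(2) + moon(1) + through(1) + three(1) + claw(1) = 6

5/7/6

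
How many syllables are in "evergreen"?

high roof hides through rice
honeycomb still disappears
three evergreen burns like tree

3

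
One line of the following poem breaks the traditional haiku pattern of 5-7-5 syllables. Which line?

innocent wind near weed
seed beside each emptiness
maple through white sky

Line 1: innocent (3), wind (1), near (1), weed (1) → 6 (expected 5)
Line 2: seed (1), beside (2), each (1), emptiness (3) → 7 ✓
Line 3: maple (2), through (1), white (1), sky (1) → 5 ✓

Line 1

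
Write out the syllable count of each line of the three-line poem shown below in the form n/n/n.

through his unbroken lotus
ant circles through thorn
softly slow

7/5/3

Line 1: through(1) + his(1) + unbroken(3) + lotus(2) = 7
Line 2: ant(1) + circles(2) + through(1) + thorn(1) = 5
Line 3: softly(2) + slow(1) = 3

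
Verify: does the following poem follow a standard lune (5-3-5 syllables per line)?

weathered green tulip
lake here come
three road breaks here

No

Line 1: weathered (2), green (1), tulip (2) → 5 ✓
Line 2: lake (1), here (1), come (1) → 3 ✓
Line 3: three (1), road (1), breaks (1), here (1) → 4 (expected 5)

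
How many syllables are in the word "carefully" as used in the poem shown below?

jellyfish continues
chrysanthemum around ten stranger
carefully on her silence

"carefully" has 3 syllables.

3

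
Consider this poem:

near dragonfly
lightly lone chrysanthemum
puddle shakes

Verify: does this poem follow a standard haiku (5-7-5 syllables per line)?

No

Line 1: near (1), dragonfly (3) → 4 (expected 5)
Line 2: lightly (2), lone (1), chrysanthemum (4) → 7 ✓
Line 3: puddle (2), shakes (1) → 3 (expected 5)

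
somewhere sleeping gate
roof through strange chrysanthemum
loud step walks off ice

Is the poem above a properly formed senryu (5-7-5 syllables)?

Line 1: "somewhere sleeping gate": 2+2+1 = 5 ✓
Line 2: "roof through strange chrysanthemum": 1+1+1+4 = 7 ✓
Line 3: "loud step walks off ice": 1+1+1+1+1 = 5 ✓

Yes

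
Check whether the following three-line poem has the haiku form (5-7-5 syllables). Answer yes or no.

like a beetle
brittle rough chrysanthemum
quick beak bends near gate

Line 1: like(1) + a(1) + beetle(2) = 4 (expected 5)
Line 2: brittle(2) + rough(1) + chrysanthemum(4) = 7 ✓
Line 3: quick(1) + beak(1) + bends(1) + near(1) + gate(1) = 5 ✓

No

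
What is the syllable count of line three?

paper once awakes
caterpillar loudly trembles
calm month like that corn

Line three: calm (1), month (1), like (1), that (1), corn (1) → 5

5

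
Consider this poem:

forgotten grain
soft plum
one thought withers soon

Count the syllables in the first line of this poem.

The first line: forgotten (3), grain (1) → 4

4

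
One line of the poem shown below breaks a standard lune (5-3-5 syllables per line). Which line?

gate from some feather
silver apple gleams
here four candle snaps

The second line

Line 1: gate(1) + from(1) + some(1) + feather(2) = 5 ✓
Line 2: silver(2) + apple(2) + gleams(1) = 5 (expected 3)
Line 3: here(1) + four(1) + candle(2) + snaps(1) = 5 ✓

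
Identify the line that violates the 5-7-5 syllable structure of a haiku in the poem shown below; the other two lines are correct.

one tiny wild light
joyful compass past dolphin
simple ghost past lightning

Line 3

Line 1: one (1), tiny (2), wild (1), light (1) → 5 ✓
Line 2: joyful (2), compass (2), past (1), dolphin (2) → 7 ✓
Line 3: simple (2), ghost (1), past (1), lightning (2) → 6 (expected 5)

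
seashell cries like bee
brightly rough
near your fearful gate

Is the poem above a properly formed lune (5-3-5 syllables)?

Yes

Line 1: seashell(2) + cries(1) + like(1) + bee(1) = 5 ✓
Line 2: brightly(2) + rough(1) = 3 ✓
Line 3: near(1) + your(1) + fearful(2) + gate(1) = 5 ✓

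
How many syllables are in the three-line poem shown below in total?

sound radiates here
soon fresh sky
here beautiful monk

13

Line 1: "sound radiates here": 1+3+1 = 5
Line 2: "soon fresh sky": 1+1+1 = 3
Line 3: "here beautiful monk": 1+3+1 = 5
Total: 5 + 3 + 5 = 13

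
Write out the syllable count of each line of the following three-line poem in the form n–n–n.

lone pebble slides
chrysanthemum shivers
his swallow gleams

Line 1: lone (1), pebble (2), slides (1) → 4
Line 2: chrysanthemum (4), shivers (2) → 6
Line 3: his (1), swallow (2), gleams (1) → 4

4–6–4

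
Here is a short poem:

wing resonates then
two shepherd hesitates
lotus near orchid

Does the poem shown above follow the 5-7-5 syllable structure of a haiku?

Line 1: wing(1) + resonates(3) + then(1) = 5 ✓
Line 2: two(1) + shepherd(2) + hesitates(3) = 6 (expected 7)
Line 3: lotus(2) + near(1) + orchid(2) = 5 ✓

No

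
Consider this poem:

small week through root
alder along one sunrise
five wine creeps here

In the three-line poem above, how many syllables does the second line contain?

7

The second line: alder (2), along (2), one (1), sunrise (2) → 7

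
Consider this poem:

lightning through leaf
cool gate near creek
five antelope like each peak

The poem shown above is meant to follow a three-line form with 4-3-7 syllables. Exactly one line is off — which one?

Line 1: lightning (2), through (1), leaf (1) → 4 ✓
Line 2: cool (1), gate (1), near (1), creek (1) → 4 (expected 3)
Line 3: five (1), antelope (3), like (1), each (1), peak (1) → 7 ✓

The second line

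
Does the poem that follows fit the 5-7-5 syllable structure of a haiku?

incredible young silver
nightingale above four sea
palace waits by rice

Line 1: "incredible young silver": 4+1+2 = 7 (expected 5)
Line 2: "nightingale above four sea": 3+2+1+1 = 7 ✓
Line 3: "palace waits by rice": 2+1+1+1 = 5 ✓

No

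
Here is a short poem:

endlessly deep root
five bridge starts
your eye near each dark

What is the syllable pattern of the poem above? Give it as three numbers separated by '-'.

Line 1: "endlessly deep root": 3+1+1 = 5
Line 2: "five bridge starts": 1+1+1 = 3
Line 3: "your eye near each dark": 1+1+1+1+1 = 5

5-3-5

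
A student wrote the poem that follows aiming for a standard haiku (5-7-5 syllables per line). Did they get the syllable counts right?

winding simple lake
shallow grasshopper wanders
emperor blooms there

Yes

Line 1: winding(2) + simple(2) + lake(1) = 5 ✓
Line 2: shallow(2) + grasshopper(3) + wanders(2) = 7 ✓
Line 3: emperor(3) + blooms(1) + there(1) = 5 ✓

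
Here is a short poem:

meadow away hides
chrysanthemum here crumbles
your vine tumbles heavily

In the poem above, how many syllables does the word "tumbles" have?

2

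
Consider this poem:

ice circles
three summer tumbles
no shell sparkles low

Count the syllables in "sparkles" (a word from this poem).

"sparkles" has 2 syllables.

2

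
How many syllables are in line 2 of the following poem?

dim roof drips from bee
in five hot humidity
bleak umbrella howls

7

Line 2: in (1), five (1), hot (1), humidity (4) → 7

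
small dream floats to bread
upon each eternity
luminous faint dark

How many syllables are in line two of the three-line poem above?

Line two: "upon each eternity": 2+1+4 = 7

7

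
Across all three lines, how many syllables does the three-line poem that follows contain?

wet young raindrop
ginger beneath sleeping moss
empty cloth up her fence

17

Line 1: wet(1) + young(1) + raindrop(2) = 4
Line 2: ginger(2) + beneath(2) + sleeping(2) + moss(1) = 7
Line 3: empty(2) + cloth(1) + up(1) + her(1) + fence(1) = 6
Total: 4 + 7 + 6 = 17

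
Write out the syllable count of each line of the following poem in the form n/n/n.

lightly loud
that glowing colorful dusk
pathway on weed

3/7/4

Line 1: lightly (2), loud (1) → 3
Line 2: that (1), glowing (2), colorful (3), dusk (1) → 7
Line 3: pathway (2), on (1), weed (1) → 4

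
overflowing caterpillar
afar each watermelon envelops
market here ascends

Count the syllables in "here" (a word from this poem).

"here" has 1 syllable.

1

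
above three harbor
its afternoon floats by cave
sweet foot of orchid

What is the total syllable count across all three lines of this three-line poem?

17

Line 1: "above three harbor": 2+1+2 = 5
Line 2: "its afternoon floats by cave": 1+3+1+1+1 = 7
Line 3: "sweet foot of orchid": 1+1+1+2 = 5
Total: 5 + 7 + 5 = 17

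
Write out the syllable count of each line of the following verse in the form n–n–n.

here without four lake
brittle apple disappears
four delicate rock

Line 1: "here without four lake": 1+2+1+1 = 5
Line 2: "brittle apple disappears": 2+2+3 = 7
Line 3: "four delicate rock": 1+3+1 = 5

5–7–5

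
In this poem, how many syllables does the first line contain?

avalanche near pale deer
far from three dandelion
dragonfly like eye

The first line: "avalanche near pale deer": 3+1+1+1 = 6

6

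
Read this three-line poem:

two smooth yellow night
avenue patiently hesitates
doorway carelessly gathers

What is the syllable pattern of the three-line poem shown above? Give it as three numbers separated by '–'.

Line 1: two(1) + smooth(1) + yellow(2) + night(1) = 5
Line 2: avenue(3) + patiently(3) + hesitates(3) = 9
Line 3: doorway(2) + carelessly(3) + gathers(2) = 7

5–9–7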